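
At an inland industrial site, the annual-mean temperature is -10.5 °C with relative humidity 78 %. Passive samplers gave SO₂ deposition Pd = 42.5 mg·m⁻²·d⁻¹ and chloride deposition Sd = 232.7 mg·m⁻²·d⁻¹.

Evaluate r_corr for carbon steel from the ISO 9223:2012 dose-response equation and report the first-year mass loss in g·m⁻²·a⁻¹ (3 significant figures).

carbon steel: temperature factor f = +0.150·(-20.5) = -3.0750
  Pd branch = 1.77·Pd^0.52·e^(0.02·RH+f) = 2.734 μm/a
  Cl⁻ term: 0.102·232.7^0.62·exp(0.033·78+0.04·-10.5) = 25.79
  sum: 2.734 + 25.79 → r_corr = 28.53 μm/a
Convert to mass loss: 28.53 μm/a × 7.85 g/cm³ = 223.9 g·m⁻²·a⁻¹

r_corr = 224 g·m⁻²·a⁻¹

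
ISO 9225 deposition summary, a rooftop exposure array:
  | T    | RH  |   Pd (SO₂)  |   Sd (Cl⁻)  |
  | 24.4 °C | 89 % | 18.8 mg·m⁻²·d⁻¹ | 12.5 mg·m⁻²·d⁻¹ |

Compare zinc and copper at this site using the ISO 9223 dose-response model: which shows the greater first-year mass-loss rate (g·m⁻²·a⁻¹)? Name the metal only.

zinc: temperature factor f = -0.071·(14.4) = -1.0224
  sulphur-dioxide contribution → 1.012 μm/a
  chloride contribution → 1.197 μm/a
  ⇒ r_corr(zinc) = 2.209 μm/a
  mass loss = 2.209 μm/a × 7.14 g/cm³ = 15.78 g·m⁻²·a⁻¹
copper: temperature factor f = -0.080·(14.4) = -1.1520
  sulphur-dioxide contribution → 0.6851 μm/a
  chloride contribution → 1.65 μm/a
  ⇒ r_corr(copper) = 2.336 μm/a
  mass loss = 2.336 μm/a × 8.96 g/cm³ = 20.93 g·m⁻²·a⁻¹
Ordering by g·m⁻²·a⁻¹: copper (20.9) > zinc (15.8)

copper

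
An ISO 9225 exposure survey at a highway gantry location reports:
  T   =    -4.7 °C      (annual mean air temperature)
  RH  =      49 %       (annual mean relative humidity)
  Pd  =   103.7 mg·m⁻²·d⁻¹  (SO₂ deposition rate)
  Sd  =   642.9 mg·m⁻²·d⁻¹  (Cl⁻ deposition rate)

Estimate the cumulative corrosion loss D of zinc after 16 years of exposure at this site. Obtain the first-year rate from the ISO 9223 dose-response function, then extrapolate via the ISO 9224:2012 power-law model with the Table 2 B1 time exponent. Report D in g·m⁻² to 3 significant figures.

zinc: temperature factor f = +0.038·(-14.7) = -0.5586
  Pd branch = 0.0129·Pd^0.44·e^(0.046·RH+f) = 0.5418 μm/a
  Sd branch = 0.0175·Sd^0.57·e^(0.008·RH+0.085·T) = 0.6925 μm/a
  r_corr = 0.5418 + 0.6925 = 1.234 μm/a
ISO 9224: D(t) = r_corr · t^b with b = 0.813 (zinc, B1)
  D(16) = 1.234 × 16^0.813 = 1.234 × 9.527 = 11.76 μm
  Mass loss = 11.76 μm × 7.14 g/cm³ = 83.96 g·m⁻²

D(16) = 84.0 g·m⁻²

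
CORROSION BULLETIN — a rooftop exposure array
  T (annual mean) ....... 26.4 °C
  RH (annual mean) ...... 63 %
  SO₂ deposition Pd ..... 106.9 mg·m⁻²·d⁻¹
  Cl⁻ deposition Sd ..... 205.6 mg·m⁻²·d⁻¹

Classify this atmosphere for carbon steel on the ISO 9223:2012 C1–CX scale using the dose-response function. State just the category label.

C5

carbon steel: T>10 °C ⇒ hinge -0.054·(26.4−10) = -0.8856
  Pd branch = 1.77·Pd^0.52·e^(0.02·RH+f) = 29.22 μm/a
  Cl⁻ term: 0.102·205.6^0.62·exp(0.033·63+0.04·26.4) = 63.71
  sum: 29.22 + 63.71 → r_corr = 92.92 μm/a
Category bounds: 80…200 μm/a bracket r_corr ⇒ C5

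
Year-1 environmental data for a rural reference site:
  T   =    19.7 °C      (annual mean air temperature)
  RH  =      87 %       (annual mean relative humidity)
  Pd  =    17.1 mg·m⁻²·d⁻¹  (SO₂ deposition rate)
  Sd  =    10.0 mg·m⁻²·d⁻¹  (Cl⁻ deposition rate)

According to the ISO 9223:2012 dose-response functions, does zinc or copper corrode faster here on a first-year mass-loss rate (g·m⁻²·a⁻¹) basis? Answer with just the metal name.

copper

zinc: f(T) = -0.071·(T−10) [T>10 °C] = -0.6887
  sulphur-dioxide contribution → 1.236 μm/a
  chloride contribution → 0.6959 μm/a
  total first-year rate 1.932 μm/a
  mass loss = 1.932 μm/a × 7.14 g/cm³ = 13.79 g·m⁻²·a⁻¹
copper: temperature factor f = -0.080·(9.7) = -0.7760
  sulphur-dioxide contribution → 0.8651 μm/a
  chloride contribution → 1.149 μm/a
  total first-year rate 2.014 μm/a
  mass loss = 2.014 μm/a × 8.96 g/cm³ = 18.04 g·m⁻²·a⁻¹
Ordering by g·m⁻²·a⁻¹: copper (18) > zinc (13.8)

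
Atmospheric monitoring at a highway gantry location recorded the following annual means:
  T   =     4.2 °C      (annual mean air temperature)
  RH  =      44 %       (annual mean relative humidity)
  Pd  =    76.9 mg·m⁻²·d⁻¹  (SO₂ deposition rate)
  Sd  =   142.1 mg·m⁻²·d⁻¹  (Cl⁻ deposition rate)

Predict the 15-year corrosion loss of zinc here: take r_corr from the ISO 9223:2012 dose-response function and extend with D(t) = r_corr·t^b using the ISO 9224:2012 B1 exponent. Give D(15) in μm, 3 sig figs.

zinc: T≤10 °C ⇒ hinge +0.038·(4.2−10) = -0.2204
  Pd branch = 0.0129·Pd^0.44·e^(0.046·RH+f) = 0.5293 μm/a
  Cl⁻ term: 0.0175·142.1^0.57·exp(0.008·44+0.085·4.2) = 0.5997
  r_corr = 0.5293 + 0.5997 = 1.129 μm/a
Power-law: D(15) = r_corr · 15^0.813
  D(15) = 1.129 × 15^0.813 = 1.129 × 9.04 = 10.21 μm

D(15) = 10.2 μm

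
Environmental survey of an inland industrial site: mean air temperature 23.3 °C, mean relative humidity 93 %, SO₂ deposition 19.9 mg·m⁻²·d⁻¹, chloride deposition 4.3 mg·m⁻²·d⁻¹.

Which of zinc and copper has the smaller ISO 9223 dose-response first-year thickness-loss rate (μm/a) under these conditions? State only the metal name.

zinc: f(T) = -0.071·(T−10) [T>10 °C] = -0.9443
  sulphur-dioxide contribution → 1.349 μm/a
  chloride contribution → 0.6128 μm/a
  total first-year rate 1.961 μm/a
copper: temperature factor f = -0.080·(13.3) = -1.0640
  sulphur-dioxide contribution → 0.9613 μm/a
  chloride contribution → 1.354 μm/a
  total first-year rate 2.315 μm/a
Ordering by μm/a: copper (2.32) > zinc (1.96)

zinc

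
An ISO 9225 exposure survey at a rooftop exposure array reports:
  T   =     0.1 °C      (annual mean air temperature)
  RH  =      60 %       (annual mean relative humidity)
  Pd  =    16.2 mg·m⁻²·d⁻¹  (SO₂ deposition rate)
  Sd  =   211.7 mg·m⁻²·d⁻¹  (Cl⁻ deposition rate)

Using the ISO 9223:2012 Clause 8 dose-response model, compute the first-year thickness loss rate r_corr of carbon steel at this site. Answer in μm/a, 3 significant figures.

r_corr = 26.2 μm/a

carbon steel: f(T) = +0.150·(T−10) [T≤10 °C] = -1.4850
  Pd branch = 1.77·Pd^0.52·e^(0.02·RH+f) = 5.664 μm/a
  Cl⁻ term: 0.102·211.7^0.62·exp(0.033·60+0.04·0.1) = 20.52
  sum: 5.664 + 20.52 → r_corr = 26.18 μm/a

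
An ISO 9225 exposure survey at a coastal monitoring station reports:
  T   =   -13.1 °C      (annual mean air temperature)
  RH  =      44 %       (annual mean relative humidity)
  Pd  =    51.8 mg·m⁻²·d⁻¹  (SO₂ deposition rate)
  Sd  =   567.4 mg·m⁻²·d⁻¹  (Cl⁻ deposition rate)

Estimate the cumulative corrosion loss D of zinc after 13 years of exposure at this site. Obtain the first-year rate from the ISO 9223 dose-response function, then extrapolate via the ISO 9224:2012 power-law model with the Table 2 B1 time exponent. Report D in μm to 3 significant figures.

zinc: temperature factor f = +0.038·(-23.1) = -0.8778
  SO₂ term: 0.0129·51.8^0.44·exp(0.046·44-0.8778) = 0.2305
  Sd branch = 0.0175·Sd^0.57·e^(0.008·RH+0.085·T) = 0.3034 μm/a
  sum: 0.2305 + 0.3034 → r_corr = 0.5339 μm/a
Long-term exponent b (ISO 9224 Table 2, B1) = 0.813
  D(13) = 0.5339 × 13^0.813 = 0.5339 × 8.047 = 4.297 μm

D(13) = 4.30 μm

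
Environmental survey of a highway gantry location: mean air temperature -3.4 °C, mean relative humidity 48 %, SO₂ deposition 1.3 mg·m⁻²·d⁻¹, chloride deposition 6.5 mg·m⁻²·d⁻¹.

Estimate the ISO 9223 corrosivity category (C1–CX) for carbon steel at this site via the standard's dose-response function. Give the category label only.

C2

carbon steel: temperature factor f = +0.150·(-13.4) = -2.0100
  Pd branch = 1.77·Pd^0.52·e^(0.02·RH+f) = 0.7099 μm/a
  Cl⁻ term: 0.102·6.5^0.62·exp(0.033·48+0.04·-3.4) = 1.385
  r_corr = 0.7099 + 1.385 = 2.095 μm/a
ISO 9223 Table 2 (carbon steel): 1.3 < 2.09 ≤ 25 μm/a ⇒ C2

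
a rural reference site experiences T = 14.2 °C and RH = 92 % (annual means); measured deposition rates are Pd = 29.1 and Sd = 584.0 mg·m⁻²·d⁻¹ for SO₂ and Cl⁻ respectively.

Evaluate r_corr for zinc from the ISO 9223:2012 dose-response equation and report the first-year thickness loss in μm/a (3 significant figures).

zinc: temperature factor f = -0.071·(4.2) = -0.2982
  Pd branch = 0.0129·Pd^0.44·e^(0.046·RH+f) = 2.905 μm/a
  Sd branch = 0.0175·Sd^0.57·e^(0.008·RH+0.085·T) = 4.61 μm/a
  r_corr = 2.905 + 4.61 = 7.515 μm/a

r_corr = 7.52 μm/a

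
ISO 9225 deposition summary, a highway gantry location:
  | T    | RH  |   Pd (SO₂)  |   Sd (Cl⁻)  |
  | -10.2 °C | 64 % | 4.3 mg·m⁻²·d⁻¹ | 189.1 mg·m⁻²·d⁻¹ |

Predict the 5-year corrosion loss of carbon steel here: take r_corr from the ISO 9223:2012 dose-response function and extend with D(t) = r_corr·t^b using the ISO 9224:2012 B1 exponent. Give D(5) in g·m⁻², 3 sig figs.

D(5) = 275 g·m⁻²

carbon steel: temperature factor f = +0.150·(-20.2) = -3.0300
  Pd branch = 1.77·Pd^0.52·e^(0.02·RH+f) = 0.6567 μm/a
  Cl⁻ term: 0.102·189.1^0.62·exp(0.033·64+0.04·-10.2) = 14.46
  sum: 0.6567 + 14.46 → r_corr = 15.12 μm/a
ISO 9224: D(t) = r_corr · t^b with b = 0.523 (carbon steel, B1)
  D(5) = 15.12 × 5^0.523 = 15.12 × 2.32 = 35.08 μm
  Mass loss = 35.08 μm × 7.85 g/cm³ = 275.4 g·m⁻²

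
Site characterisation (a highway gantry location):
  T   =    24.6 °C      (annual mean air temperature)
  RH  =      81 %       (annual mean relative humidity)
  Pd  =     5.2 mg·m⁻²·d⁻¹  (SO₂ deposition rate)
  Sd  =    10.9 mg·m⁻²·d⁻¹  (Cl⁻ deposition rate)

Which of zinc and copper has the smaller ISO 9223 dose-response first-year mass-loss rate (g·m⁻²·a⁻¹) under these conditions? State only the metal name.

zinc

zinc: temperature factor f = -0.071·(14.6) = -1.0366
  sulphur-dioxide contribution → 0.3923 μm/a
  chloride contribution → 1.057 μm/a
  total first-year rate 1.449 μm/a
  mass loss = 1.449 μm/a × 7.14 g/cm³ = 10.35 g·m⁻²·a⁻¹
copper: temperature factor f = -0.080·(14.6) = -1.1680
  sulphur-dioxide contribution → 0.3011 μm/a
  chloride contribution → 1.204 μm/a
  total first-year rate 1.505 μm/a
  mass loss = 1.505 μm/a × 8.96 g/cm³ = 13.49 g·m⁻²·a⁻¹
Ordering by g·m⁻²·a⁻¹: copper (13.5) > zinc (10.3)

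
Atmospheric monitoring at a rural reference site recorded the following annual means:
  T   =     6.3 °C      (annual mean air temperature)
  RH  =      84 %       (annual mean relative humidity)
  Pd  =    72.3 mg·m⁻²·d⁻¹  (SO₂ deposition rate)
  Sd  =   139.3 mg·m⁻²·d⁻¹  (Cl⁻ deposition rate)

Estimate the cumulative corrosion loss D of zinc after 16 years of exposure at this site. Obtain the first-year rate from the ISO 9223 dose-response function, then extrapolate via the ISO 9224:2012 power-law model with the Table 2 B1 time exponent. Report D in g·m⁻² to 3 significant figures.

zinc: f(T) = +0.038·(T−10) [T≤10 °C] = -0.1406
  SO₂ term: 0.0129·72.3^0.44·exp(0.046·84-0.1406) = 3.513
  Sd branch = 0.0175·Sd^0.57·e^(0.008·RH+0.085·T) = 0.9761 μm/a
  r_corr = 3.513 + 0.9761 = 4.489 μm/a
Long-term exponent b (ISO 9224 Table 2, B1) = 0.813
  D(16) = 4.489 × 16^0.813 = 4.489 × 9.527 = 42.77 μm
  Mass loss = 42.77 μm × 7.14 g/cm³ = 305.3 g·m⁻²

D(16) = 305 g·m⁻²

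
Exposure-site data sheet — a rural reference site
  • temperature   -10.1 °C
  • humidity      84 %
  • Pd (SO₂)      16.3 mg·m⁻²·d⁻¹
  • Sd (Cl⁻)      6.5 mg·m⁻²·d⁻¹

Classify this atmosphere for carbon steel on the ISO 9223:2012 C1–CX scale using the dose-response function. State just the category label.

C2

carbon steel: f(T) = +0.150·(T−10) [T≤10 °C] = -3.0150
  sulphur-dioxide contribution → 1.989 μm/a
  chloride contribution → 3.475 μm/a
  ⇒ r_corr(carbon steel) = 5.464 μm/a
ISO 9223 Table 2 (carbon steel): 1.3 < 5.46 ≤ 25 μm/a ⇒ C2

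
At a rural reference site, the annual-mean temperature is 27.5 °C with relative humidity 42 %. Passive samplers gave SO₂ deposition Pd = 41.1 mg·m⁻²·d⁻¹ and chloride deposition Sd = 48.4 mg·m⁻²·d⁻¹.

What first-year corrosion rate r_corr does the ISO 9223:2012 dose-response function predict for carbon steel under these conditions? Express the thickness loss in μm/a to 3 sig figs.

r_corr = 24.6 μm/a

carbon steel: T>10 °C ⇒ hinge -0.054·(27.5−10) = -0.9450
  sulphur-dioxide contribution → 11 μm/a
  chloride contribution → 13.58 μm/a
  total first-year rate 24.58 μm/a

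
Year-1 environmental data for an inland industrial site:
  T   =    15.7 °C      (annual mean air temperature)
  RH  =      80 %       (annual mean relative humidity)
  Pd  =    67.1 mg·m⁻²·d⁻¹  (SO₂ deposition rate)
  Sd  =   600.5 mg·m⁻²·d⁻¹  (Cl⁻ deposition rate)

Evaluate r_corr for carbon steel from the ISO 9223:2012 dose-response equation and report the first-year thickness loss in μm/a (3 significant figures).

carbon steel: temperature factor f = -0.054·(5.7) = -0.3078
  sulphur-dioxide contribution → 57.42 μm/a
  chloride contribution → 141.4 μm/a
  total first-year rate 198.9 μm/a

r_corr = 199 μm/a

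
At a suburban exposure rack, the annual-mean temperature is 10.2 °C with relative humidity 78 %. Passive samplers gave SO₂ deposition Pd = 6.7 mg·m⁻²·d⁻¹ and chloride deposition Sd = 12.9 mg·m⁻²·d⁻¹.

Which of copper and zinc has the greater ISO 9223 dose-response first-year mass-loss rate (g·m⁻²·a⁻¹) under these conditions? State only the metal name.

copper

copper: T>10 °C ⇒ hinge -0.080·(10.2−10) = -0.0160
  sulphur-dioxide contribution → 0.8526 μm/a
  chloride contribution → 0.5587 μm/a
  total first-year rate 1.411 μm/a
  mass loss = 1.411 μm/a × 8.96 g/cm³ = 12.64 g·m⁻²·a⁻¹
zinc: temperature factor f = -0.071·(0.2) = -0.0142
  sulphur-dioxide contribution → 1.062 μm/a
  chloride contribution → 0.3339 μm/a
  ⇒ r_corr(zinc) = 1.396 μm/a
  mass loss = 1.396 μm/a × 7.14 g/cm³ = 9.967 g·m⁻²·a⁻¹
Ordering by g·m⁻²·a⁻¹: copper (12.6) > zinc (9.97)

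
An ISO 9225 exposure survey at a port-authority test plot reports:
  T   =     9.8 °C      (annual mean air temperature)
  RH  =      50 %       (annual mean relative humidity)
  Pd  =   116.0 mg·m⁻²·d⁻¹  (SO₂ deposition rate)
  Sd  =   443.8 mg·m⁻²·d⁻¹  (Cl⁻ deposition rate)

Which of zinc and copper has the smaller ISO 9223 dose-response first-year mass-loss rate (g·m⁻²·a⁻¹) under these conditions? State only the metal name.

zinc: f(T) = +0.038·(T−10) [T≤10 °C] = -0.0076
  SO₂ term: 0.0129·116.0^0.44·exp(0.046·50-0.0076) = 1.034
  Cl⁻ term: 0.0175·443.8^0.57·exp(0.008·50+0.085·9.8) = 1.938
  sum: 1.034 + 1.938 → r_corr = 2.972 μm/a
  mass loss = 2.972 μm/a × 7.14 g/cm³ = 21.22 g·m⁻²·a⁻¹
copper: temperature factor f = +0.126·(-0.2) = -0.0252
  SO₂ term: 0.0053·116.0^0.26·exp(0.059·50-0.0252) = 0.3398
  Cl⁻ term: 0.01025·443.8^0.27·exp(0.036·50+0.049·9.8) = 0.5197
  sum: 0.3398 + 0.5197 → r_corr = 0.8595 μm/a
  mass loss = 0.8595 μm/a × 8.96 g/cm³ = 7.701 g·m⁻²·a⁻¹
Ordering by g·m⁻²·a⁻¹: zinc (21.2) > copper (7.7)

copper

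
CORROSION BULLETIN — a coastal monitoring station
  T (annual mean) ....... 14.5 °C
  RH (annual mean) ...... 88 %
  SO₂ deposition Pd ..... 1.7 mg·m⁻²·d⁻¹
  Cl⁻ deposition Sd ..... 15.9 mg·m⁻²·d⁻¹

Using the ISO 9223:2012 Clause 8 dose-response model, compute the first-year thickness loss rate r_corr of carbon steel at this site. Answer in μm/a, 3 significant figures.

carbon steel: temperature factor f = -0.054·(4.5) = -0.2430
  sulphur-dioxide contribution → 10.63 μm/a
  chloride contribution → 18.47 μm/a
  ⇒ r_corr(carbon steel) = 29.11 μm/a

r_corr = 29.1 μm/a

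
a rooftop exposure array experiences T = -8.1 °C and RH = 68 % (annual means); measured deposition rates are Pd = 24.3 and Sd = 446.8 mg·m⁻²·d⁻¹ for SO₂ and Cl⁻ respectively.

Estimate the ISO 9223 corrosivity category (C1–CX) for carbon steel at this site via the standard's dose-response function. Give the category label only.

C3

carbon steel: temperature factor f = +0.150·(-18.1) = -2.7150
  sulphur-dioxide contribution → 2.399 μm/a
  chloride contribution → 30.59 μm/a
  ⇒ r_corr(carbon steel) = 32.98 μm/a
ISO 9223 Table 2 (carbon steel): 25 < 33 ≤ 50 μm/a ⇒ C3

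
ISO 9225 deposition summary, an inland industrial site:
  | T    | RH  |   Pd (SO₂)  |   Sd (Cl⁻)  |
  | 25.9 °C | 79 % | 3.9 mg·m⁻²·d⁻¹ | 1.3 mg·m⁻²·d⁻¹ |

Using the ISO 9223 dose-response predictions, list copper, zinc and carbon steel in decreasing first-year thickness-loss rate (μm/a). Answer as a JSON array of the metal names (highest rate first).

copper: temperature factor f = -0.080·(15.9) = -1.2720
  SO₂ term: 0.0053·3.9^0.26·exp(0.059·79-1.2720) = 0.2238
  Cl⁻ term: 0.01025·1.3^0.27·exp(0.036·79+0.049·25.9) = 0.6726
  r_corr = 0.2238 + 0.6726 = 0.8964 μm/a
zinc: T>10 °C ⇒ hinge -0.071·(25.9−10) = -1.1289
  SO₂ term: 0.0129·3.9^0.44·exp(0.046·79-1.1289) = 0.2875
  Cl⁻ term: 0.0175·1.3^0.57·exp(0.008·79+0.085·25.9) = 0.3456
  r_corr = 0.2875 + 0.3456 = 0.6331 μm/a
carbon steel: f(T) = -0.054·(T−10) [T>10 °C] = -0.8586
  SO₂ term: 1.77·3.9^0.52·exp(0.02·79-0.8586) = 7.39
  Sd branch = 0.102·Sd^0.62·e^(0.033·RH+0.04·T) = 4.585 μm/a
  sum: 7.39 + 4.585 → r_corr = 11.98 μm/a
Ordering by μm/a: carbon steel (12) > copper (0.896) > zinc (0.633)

["carbon steel", "copper", "zinc"]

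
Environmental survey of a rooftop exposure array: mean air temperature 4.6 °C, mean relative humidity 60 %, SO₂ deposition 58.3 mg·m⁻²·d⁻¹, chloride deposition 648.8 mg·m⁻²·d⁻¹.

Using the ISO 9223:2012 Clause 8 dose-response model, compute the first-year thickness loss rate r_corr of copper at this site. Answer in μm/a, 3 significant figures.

r_corr = 0.906 μm/a

copper: T≤10 °C ⇒ hinge +0.126·(4.6−10) = -0.6804
  sulphur-dioxide contribution → 0.2662 μm/a
  chloride contribution → 0.6397 μm/a
  ⇒ r_corr(copper) = 0.9059 μm/a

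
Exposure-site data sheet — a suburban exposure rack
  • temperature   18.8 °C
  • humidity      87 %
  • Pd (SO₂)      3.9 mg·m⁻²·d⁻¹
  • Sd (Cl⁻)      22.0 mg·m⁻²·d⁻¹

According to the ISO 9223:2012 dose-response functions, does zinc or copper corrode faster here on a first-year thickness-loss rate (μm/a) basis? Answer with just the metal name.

copper

zinc: temperature factor f = -0.071·(8.8) = -0.6248
  Pd branch = 0.0129·Pd^0.44·e^(0.046·RH+f) = 0.6876 μm/a
  Sd branch = 0.0175·Sd^0.57·e^(0.008·RH+0.085·T) = 1.01 μm/a
  sum: 0.6876 + 1.01 → r_corr = 1.698 μm/a
copper: T>10 °C ⇒ hinge -0.080·(18.8−10) = -0.7040
  Pd branch = 0.0053·Pd^0.26·e^(0.059·RH+f) = 0.6331 μm/a
  Sd branch = 0.01025·Sd^0.27·e^(0.036·RH+0.049·T) = 1.36 μm/a
  r_corr = 0.6331 + 1.36 = 1.993 μm/a
Ordering by μm/a: copper (1.99) > zinc (1.7)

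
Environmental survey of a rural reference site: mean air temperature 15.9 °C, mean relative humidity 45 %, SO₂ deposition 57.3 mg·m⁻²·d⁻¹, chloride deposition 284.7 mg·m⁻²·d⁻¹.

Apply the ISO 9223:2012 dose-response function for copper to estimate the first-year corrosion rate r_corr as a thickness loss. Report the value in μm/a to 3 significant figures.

r_corr = 0.654 μm/a

copper: T>10 °C ⇒ hinge -0.080·(15.9−10) = -0.4720
  sulphur-dioxide contribution → 0.1347 μm/a
  chloride contribution → 0.5192 μm/a
  total first-year rate 0.6539 μm/a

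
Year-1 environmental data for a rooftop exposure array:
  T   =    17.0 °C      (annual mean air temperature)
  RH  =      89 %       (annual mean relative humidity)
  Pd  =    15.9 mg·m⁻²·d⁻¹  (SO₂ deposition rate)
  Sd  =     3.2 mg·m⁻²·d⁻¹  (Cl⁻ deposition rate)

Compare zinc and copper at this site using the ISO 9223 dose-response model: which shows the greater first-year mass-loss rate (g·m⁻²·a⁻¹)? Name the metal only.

copper

zinc: f(T) = -0.071·(T−10) [T>10 °C] = -0.4970
  Pd branch = 0.0129·Pd^0.44·e^(0.046·RH+f) = 1.59 μm/a
  Cl⁻ term: 0.0175·3.2^0.57·exp(0.008·89+0.085·17.0) = 0.2936
  sum: 1.59 + 0.2936 → r_corr = 1.883 μm/a
  mass loss = 1.883 μm/a × 7.14 g/cm³ = 13.45 g·m⁻²·a⁻¹
copper: f(T) = -0.080·(T−10) [T>10 °C] = -0.5600
  Pd branch = 0.0053·Pd^0.26·e^(0.059·RH+f) = 1.186 μm/a
  Cl⁻ term: 0.01025·3.2^0.27·exp(0.036·89+0.049·17.0) = 0.795
  sum: 1.186 + 0.795 → r_corr = 1.981 μm/a
  mass loss = 1.981 μm/a × 8.96 g/cm³ = 17.75 g·m⁻²·a⁻¹
Ordering by g·m⁻²·a⁻¹: copper (17.7) > zinc (13.4)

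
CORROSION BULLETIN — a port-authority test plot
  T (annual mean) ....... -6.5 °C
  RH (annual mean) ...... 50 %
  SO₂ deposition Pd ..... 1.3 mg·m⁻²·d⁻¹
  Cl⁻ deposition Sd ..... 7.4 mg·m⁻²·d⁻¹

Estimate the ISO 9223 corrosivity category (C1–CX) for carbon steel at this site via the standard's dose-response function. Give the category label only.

carbon steel: T≤10 °C ⇒ hinge +0.150·(-6.5−10) = -2.4750
  SO₂ term: 1.77·1.3^0.52·exp(0.02·50-2.4750) = 0.4641
  Cl⁻ term: 0.102·7.4^0.62·exp(0.033·50+0.04·-6.5) = 1.416
  r_corr = 0.4641 + 1.416 = 1.881 μm/a
Category bounds: 1.3…25 μm/a bracket r_corr ⇒ C2

C2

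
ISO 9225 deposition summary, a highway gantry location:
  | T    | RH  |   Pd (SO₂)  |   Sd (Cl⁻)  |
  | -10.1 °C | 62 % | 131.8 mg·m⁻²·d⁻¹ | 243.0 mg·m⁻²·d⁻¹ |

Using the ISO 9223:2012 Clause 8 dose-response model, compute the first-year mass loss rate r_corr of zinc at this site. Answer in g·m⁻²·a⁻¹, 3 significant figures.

r_corr = 8.36 g·m⁻²·a⁻¹

zinc: temperature factor f = +0.038·(-20.1) = -0.7638
  SO₂ term: 0.0129·131.8^0.44·exp(0.046·62-0.7638) = 0.8918
  Sd branch = 0.0175·Sd^0.57·e^(0.008·RH+0.085·T) = 0.2789 μm/a
  r_corr = 0.8918 + 0.2789 = 1.171 μm/a
Convert to mass loss: 1.171 μm/a × 7.14 g/cm³ = 8.358 g·m⁻²·a⁻¹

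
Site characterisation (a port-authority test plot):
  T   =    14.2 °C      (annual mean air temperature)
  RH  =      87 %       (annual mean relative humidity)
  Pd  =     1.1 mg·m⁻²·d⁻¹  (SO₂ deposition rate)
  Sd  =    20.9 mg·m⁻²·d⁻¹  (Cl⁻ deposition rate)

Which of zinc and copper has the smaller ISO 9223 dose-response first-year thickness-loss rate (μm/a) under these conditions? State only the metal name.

zinc

zinc: f(T) = -0.071·(T−10) [T>10 °C] = -0.2982
  Pd branch = 0.0129·Pd^0.44·e^(0.046·RH+f) = 0.5462 μm/a
  Cl⁻ term: 0.0175·20.9^0.57·exp(0.008·87+0.085·14.2) = 0.6637
  r_corr = 0.5462 + 0.6637 = 1.21 μm/a
copper: temperature factor f = -0.080·(4.2) = -0.3360
  Pd branch = 0.0053·Pd^0.26·e^(0.059·RH+f) = 0.6582 μm/a
  Cl⁻ term: 0.01025·20.9^0.27·exp(0.036·87+0.049·14.2) = 1.07
  r_corr = 0.6582 + 1.07 = 1.729 μm/a
Ordering by μm/a: copper (1.73) > zinc (1.21)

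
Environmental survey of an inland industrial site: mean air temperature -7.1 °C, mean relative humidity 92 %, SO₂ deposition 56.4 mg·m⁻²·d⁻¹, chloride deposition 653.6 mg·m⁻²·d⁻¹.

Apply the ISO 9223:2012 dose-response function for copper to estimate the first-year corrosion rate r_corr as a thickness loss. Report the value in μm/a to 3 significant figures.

copper: temperature factor f = +0.126·(-17.1) = -2.1546
  sulphur-dioxide contribution → 0.3992 μm/a
  chloride contribution → 1.143 μm/a
  ⇒ r_corr(copper) = 1.543 μm/a

r_corr = 1.54 μm/a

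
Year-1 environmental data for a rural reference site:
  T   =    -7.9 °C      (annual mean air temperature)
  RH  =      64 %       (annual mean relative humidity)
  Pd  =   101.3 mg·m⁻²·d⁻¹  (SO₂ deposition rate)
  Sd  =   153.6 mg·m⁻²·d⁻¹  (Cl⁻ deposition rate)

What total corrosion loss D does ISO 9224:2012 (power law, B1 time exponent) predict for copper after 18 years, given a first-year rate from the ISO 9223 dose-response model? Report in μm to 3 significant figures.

D(18) = 2.42 μm

copper: f(T) = +0.126·(T−10) [T≤10 °C] = -2.2554
  sulphur-dioxide contribution → 0.08056 μm/a
  chloride contribution → 0.2714 μm/a
  ⇒ r_corr(copper) = 0.3519 μm/a
Power-law: D(18) = r_corr · 18^0.667
  D(18) = 0.3519 × 18^0.667 = 0.3519 × 6.875 = 2.419 μm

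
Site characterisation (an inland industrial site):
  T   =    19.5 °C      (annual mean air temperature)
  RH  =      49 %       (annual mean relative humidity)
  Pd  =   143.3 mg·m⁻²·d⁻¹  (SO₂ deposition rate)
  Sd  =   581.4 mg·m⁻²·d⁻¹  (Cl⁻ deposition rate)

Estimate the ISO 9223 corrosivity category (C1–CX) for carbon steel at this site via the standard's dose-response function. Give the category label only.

C5

carbon steel: f(T) = -0.054·(T−10) [T>10 °C] = -0.5130
  sulphur-dioxide contribution → 37.33 μm/a
  chloride contribution → 58.02 μm/a
  ⇒ r_corr(carbon steel) = 95.35 μm/a
ISO 9223 Table 2 (carbon steel): 80 < 95.3 ≤ 200 μm/a ⇒ C5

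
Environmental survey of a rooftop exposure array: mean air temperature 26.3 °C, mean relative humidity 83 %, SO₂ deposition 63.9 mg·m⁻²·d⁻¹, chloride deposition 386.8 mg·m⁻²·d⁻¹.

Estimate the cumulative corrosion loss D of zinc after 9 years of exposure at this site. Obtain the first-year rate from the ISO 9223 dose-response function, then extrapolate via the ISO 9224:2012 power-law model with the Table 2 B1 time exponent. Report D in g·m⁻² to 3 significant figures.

D(9) = 453 g·m⁻²

zinc: f(T) = -0.071·(T−10) [T>10 °C] = -1.1573
  Pd branch = 0.0129·Pd^0.44·e^(0.046·RH+f) = 1.15 μm/a
  Sd branch = 0.0175·Sd^0.57·e^(0.008·RH+0.085·T) = 9.487 μm/a
  r_corr = 1.15 + 9.487 = 10.64 μm/a
Power-law: D(9) = r_corr · 9^0.813
  D(9) = 10.64 × 9^0.813 = 10.64 × 5.968 = 63.48 μm
  Mass loss = 63.48 μm × 7.14 g/cm³ = 453.2 g·m⁻²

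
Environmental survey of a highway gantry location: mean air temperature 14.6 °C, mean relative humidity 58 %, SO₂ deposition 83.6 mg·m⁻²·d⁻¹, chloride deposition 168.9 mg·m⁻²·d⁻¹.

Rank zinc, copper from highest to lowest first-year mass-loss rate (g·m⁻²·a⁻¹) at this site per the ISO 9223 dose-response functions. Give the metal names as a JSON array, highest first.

zinc: temperature factor f = -0.071·(4.6) = -0.3266
  sulphur-dioxide contribution → 0.9402 μm/a
  chloride contribution → 1.792 μm/a
  ⇒ r_corr(zinc) = 2.732 μm/a
  mass loss = 2.732 μm/a × 7.14 g/cm³ = 19.51 g·m⁻²·a⁻¹
copper: T>10 °C ⇒ hinge -0.080·(14.6−10) = -0.3680
  sulphur-dioxide contribution → 0.3551 μm/a
  chloride contribution → 0.6756 μm/a
  total first-year rate 1.031 μm/a
  mass loss = 1.031 μm/a × 8.96 g/cm³ = 9.235 g·m⁻²·a⁻¹
Ordering by g·m⁻²·a⁻¹: zinc (19.5) > copper (9.24)

["zinc", "copper"]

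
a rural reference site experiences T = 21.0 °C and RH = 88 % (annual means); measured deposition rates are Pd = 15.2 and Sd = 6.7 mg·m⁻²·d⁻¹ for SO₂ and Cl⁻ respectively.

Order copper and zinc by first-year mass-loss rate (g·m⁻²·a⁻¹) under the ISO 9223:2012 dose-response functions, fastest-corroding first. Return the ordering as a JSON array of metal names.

["copper", "zinc"]

copper: T>10 °C ⇒ hinge -0.080·(21.0−10) = -0.8800
  SO₂ term: 0.0053·15.2^0.26·exp(0.059·88-0.8800) = 0.8021
  Sd branch = 0.01025·Sd^0.27·e^(0.036·RH+0.049·T) = 1.139 μm/a
  sum: 0.8021 + 1.139 → r_corr = 1.941 μm/a
  mass loss = 1.941 μm/a × 8.96 g/cm³ = 17.39 g·m⁻²·a⁻¹
zinc: f(T) = -0.071·(T−10) [T>10 °C] = -0.7810
  SO₂ term: 0.0129·15.2^0.44·exp(0.046·88-0.7810) = 1.121
  Sd branch = 0.0175·Sd^0.57·e^(0.008·RH+0.085·T) = 0.6235 μm/a
  sum: 1.121 + 0.6235 → r_corr = 1.744 μm/a
  mass loss = 1.744 μm/a × 7.14 g/cm³ = 12.45 g·m⁻²·a⁻¹
Ordering by g·m⁻²·a⁻¹: copper (17.4) > zinc (12.5)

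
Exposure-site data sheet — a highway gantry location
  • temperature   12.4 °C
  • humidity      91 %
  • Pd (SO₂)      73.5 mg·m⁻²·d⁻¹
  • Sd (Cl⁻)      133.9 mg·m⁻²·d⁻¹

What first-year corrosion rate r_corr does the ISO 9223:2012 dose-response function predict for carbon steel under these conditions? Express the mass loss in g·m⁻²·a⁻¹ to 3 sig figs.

r_corr = 1.26e+03 g·m⁻²·a⁻¹

carbon steel: f(T) = -0.054·(T−10) [T>10 °C] = -0.1296
  Pd branch = 1.77·Pd^0.52·e^(0.02·RH+f) = 89.65 μm/a
  Sd branch = 0.102·Sd^0.62·e^(0.033·RH+0.04·T) = 70.27 μm/a
  sum: 89.65 + 70.27 → r_corr = 159.9 μm/a
Convert to mass loss: 159.9 μm/a × 7.85 g/cm³ = 1255 g·m⁻²·a⁻¹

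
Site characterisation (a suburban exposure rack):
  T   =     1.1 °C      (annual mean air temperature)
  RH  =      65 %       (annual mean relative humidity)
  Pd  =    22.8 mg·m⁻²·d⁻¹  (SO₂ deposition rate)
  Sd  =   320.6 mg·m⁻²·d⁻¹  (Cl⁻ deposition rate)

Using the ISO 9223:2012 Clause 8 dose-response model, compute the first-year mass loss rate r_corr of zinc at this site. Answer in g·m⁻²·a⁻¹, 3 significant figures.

zinc: f(T) = +0.038·(T−10) [T≤10 °C] = -0.3382
  SO₂ term: 0.0129·22.8^0.44·exp(0.046·65-0.3382) = 0.724
  Cl⁻ term: 0.0175·320.6^0.57·exp(0.008·65+0.085·1.1) = 0.8667
  sum: 0.724 + 0.8667 → r_corr = 1.591 μm/a
Convert to mass loss: 1.591 μm/a × 7.14 g/cm³ = 11.36 g·m⁻²·a⁻¹

r_corr = 11.4 g·m⁻²·a⁻¹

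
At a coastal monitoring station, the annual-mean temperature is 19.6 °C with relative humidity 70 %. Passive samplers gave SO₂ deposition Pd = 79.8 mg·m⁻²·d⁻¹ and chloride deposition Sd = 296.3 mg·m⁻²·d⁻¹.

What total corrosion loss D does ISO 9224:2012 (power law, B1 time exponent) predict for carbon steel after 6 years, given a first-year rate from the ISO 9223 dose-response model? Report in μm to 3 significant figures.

D(6) = 302 μm

carbon steel: temperature factor f = -0.054·(9.6) = -0.5184
  Pd branch = 1.77·Pd^0.52·e^(0.02·RH+f) = 41.68 μm/a
  Cl⁻ term: 0.102·296.3^0.62·exp(0.033·70+0.04·19.6) = 76.7
  sum: 41.68 + 76.7 → r_corr = 118.4 μm/a
Power-law: D(6) = r_corr · 6^0.523
  D(6) = 118.4 × 6^0.523 = 118.4 × 2.553 = 302.2 μm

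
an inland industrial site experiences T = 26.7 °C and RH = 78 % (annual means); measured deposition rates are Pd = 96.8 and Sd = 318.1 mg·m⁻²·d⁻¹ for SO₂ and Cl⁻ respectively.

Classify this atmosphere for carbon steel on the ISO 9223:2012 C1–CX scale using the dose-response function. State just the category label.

C5

carbon steel: temperature factor f = -0.054·(16.7) = -0.9018
  Pd branch = 1.77·Pd^0.52·e^(0.02·RH+f) = 36.85 μm/a
  Sd branch = 0.102·Sd^0.62·e^(0.033·RH+0.04·T) = 138.6 μm/a
  sum: 36.85 + 138.6 → r_corr = 175.5 μm/a
175 μm/a falls in (80, 200] for carbon steel → category C5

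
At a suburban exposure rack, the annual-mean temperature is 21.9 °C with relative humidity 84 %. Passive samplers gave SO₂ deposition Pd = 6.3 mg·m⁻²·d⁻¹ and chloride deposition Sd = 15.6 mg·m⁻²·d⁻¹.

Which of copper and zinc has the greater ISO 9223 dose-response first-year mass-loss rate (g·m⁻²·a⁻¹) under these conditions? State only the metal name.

copper: f(T) = -0.080·(T−10) [T>10 °C] = -0.9520
  sulphur-dioxide contribution → 0.4688 μm/a
  chloride contribution → 1.295 μm/a
  total first-year rate 1.764 μm/a
  mass loss = 1.764 μm/a × 8.96 g/cm³ = 15.8 g·m⁻²·a⁻¹
zinc: T>10 °C ⇒ hinge -0.071·(21.9−10) = -0.8449
  sulphur-dioxide contribution → 0.5936 μm/a
  chloride contribution → 1.055 μm/a
  ⇒ r_corr(zinc) = 1.649 μm/a
  mass loss = 1.649 μm/a × 7.14 g/cm³ = 11.77 g·m⁻²·a⁻¹
Ordering by g·m⁻²·a⁻¹: copper (15.8) > zinc (11.8)

copper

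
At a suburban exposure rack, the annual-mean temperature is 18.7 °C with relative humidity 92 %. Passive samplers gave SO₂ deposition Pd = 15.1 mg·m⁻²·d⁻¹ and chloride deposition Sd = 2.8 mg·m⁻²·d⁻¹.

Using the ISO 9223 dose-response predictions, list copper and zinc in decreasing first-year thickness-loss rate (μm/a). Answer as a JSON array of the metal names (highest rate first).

copper: temperature factor f = -0.080·(8.7) = -0.6960
  sulphur-dioxide contribution → 1.219 μm/a
  chloride contribution → 0.9285 μm/a
  total first-year rate 2.147 μm/a
zinc: T>10 °C ⇒ hinge -0.071·(18.7−10) = -0.6177
  sulphur-dioxide contribution → 1.581 μm/a
  chloride contribution → 0.322 μm/a
  ⇒ r_corr(zinc) = 1.903 μm/a
Ordering by μm/a: copper (2.15) > zinc (1.9)

["copper", "zinc"]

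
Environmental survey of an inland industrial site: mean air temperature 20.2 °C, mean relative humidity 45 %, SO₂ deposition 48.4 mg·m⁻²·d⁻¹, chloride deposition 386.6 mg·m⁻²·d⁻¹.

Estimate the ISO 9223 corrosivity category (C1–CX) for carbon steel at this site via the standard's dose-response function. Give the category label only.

C4

carbon steel: temperature factor f = -0.054·(10.2) = -0.5508
  SO₂ term: 1.77·48.4^0.52·exp(0.02·45-0.5508) = 18.87
  Sd branch = 0.102·Sd^0.62·e^(0.033·RH+0.04·T) = 40.6 μm/a
  r_corr = 18.87 + 40.6 = 59.47 μm/a
ISO 9223 Table 2 (carbon steel): 50 < 59.5 ≤ 80 μm/a ⇒ C4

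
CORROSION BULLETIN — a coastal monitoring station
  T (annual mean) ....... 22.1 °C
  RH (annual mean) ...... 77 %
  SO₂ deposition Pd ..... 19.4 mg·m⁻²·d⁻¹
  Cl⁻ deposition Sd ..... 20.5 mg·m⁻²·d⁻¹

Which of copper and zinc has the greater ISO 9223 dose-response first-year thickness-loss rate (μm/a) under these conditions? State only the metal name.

zinc

copper: temperature factor f = -0.080·(12.1) = -0.9680
  sulphur-dioxide contribution → 0.409 μm/a
  chloride contribution → 1.094 μm/a
  ⇒ r_corr(copper) = 1.503 μm/a
zinc: f(T) = -0.071·(T−10) [T>10 °C] = -0.8591
  sulphur-dioxide contribution → 0.6957 μm/a
  chloride contribution → 1.186 μm/a
  ⇒ r_corr(zinc) = 1.882 μm/a
Ordering by μm/a: zinc (1.88) > copper (1.5)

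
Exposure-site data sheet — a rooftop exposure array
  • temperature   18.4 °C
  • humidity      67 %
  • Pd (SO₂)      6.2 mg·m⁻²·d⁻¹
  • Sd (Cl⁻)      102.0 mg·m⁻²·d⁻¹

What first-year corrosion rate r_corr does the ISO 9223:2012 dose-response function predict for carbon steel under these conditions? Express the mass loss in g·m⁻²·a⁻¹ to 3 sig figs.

carbon steel: f(T) = -0.054·(T−10) [T>10 °C] = -0.4536
  sulphur-dioxide contribution → 11.09 μm/a
  chloride contribution → 34.18 μm/a
  ⇒ r_corr(carbon steel) = 45.27 μm/a
Convert to mass loss: 45.27 μm/a × 7.85 g/cm³ = 355.4 g·m⁻²·a⁻¹

r_corr = 355 g·m⁻²·a⁻¹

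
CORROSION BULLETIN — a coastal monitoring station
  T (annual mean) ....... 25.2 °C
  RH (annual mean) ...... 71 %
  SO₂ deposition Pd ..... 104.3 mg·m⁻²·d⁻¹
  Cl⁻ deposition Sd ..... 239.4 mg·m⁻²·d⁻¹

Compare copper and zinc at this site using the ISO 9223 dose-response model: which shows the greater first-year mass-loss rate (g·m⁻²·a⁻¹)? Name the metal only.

copper: temperature factor f = -0.080·(15.2) = -1.2160
  sulphur-dioxide contribution → 0.3469 μm/a
  chloride contribution → 1.993 μm/a
  total first-year rate 2.339 μm/a
  mass loss = 2.339 μm/a × 8.96 g/cm³ = 20.96 g·m⁻²·a⁻¹
zinc: T>10 °C ⇒ hinge -0.071·(25.2−10) = -1.0792
  sulphur-dioxide contribution → 0.8879 μm/a
  chloride contribution → 5.971 μm/a
  total first-year rate 6.859 μm/a
  mass loss = 6.859 μm/a × 7.14 g/cm³ = 48.98 g·m⁻²·a⁻¹
Ordering by g·m⁻²·a⁻¹: zinc (49) > copper (21)

zinc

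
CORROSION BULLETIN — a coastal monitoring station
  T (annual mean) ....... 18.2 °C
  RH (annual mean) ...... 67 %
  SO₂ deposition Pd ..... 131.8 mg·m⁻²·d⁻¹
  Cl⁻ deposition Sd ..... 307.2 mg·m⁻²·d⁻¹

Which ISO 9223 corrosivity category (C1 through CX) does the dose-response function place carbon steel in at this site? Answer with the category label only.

C5

carbon steel: T>10 °C ⇒ hinge -0.054·(18.2−10) = -0.4428
  sulphur-dioxide contribution → 54.95 μm/a
  chloride contribution → 67.17 μm/a
  ⇒ r_corr(carbon steel) = 122.1 μm/a
ISO 9223 Table 2 (carbon steel): 80 < 122 ≤ 200 μm/a ⇒ C5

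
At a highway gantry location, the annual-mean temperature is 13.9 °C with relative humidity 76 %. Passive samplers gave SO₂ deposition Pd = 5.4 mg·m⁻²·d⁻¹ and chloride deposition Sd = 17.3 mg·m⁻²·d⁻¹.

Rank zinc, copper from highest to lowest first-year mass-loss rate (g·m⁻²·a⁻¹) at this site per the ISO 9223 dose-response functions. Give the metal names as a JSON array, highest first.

zinc: f(T) = -0.071·(T−10) [T>10 °C] = -0.2769
  SO₂ term: 0.0129·5.4^0.44·exp(0.046·76-0.2769) = 0.6775
  Cl⁻ term: 0.0175·17.3^0.57·exp(0.008·76+0.085·13.9) = 0.532
  r_corr = 0.6775 + 0.532 = 1.209 μm/a
  mass loss = 1.209 μm/a × 7.14 g/cm³ = 8.635 g·m⁻²·a⁻¹
copper: T>10 °C ⇒ hinge -0.080·(13.9−10) = -0.3120
  SO₂ term: 0.0053·5.4^0.26·exp(0.059·76-0.3120) = 0.5328
  Sd branch = 0.01025·Sd^0.27·e^(0.036·RH+0.049·T) = 0.6746 μm/a
  sum: 0.5328 + 0.6746 → r_corr = 1.207 μm/a
  mass loss = 1.207 μm/a × 8.96 g/cm³ = 10.82 g·m⁻²·a⁻¹
Ordering by g·m⁻²·a⁻¹: copper (10.8) > zinc (8.64)

["copper", "zinc"]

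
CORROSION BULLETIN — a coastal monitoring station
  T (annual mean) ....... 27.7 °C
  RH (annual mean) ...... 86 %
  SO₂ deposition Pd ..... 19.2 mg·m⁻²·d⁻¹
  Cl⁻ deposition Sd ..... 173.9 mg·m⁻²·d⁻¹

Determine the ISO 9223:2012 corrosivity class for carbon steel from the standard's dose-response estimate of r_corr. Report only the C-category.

C5

carbon steel: f(T) = -0.054·(T−10) [T>10 °C] = -0.9558
  SO₂ term: 1.77·19.2^0.52·exp(0.02·86-0.9558) = 17.67
  Cl⁻ term: 0.102·173.9^0.62·exp(0.033·86+0.04·27.7) = 129.2
  sum: 17.67 + 129.2 → r_corr = 146.9 μm/a
147 μm/a falls in (80, 200] for carbon steel → category C5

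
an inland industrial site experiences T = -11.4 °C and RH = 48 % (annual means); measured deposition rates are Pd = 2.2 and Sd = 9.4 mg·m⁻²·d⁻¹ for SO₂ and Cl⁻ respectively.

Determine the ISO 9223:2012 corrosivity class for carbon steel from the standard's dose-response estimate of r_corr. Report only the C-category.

carbon steel: T≤10 °C ⇒ hinge +0.150·(-11.4−10) = -3.2100
  SO₂ term: 1.77·2.2^0.52·exp(0.02·48-3.2100) = 0.2811
  Cl⁻ term: 0.102·9.4^0.62·exp(0.033·48+0.04·-11.4) = 1.264
  sum: 0.2811 + 1.264 → r_corr = 1.545 μm/a
Category bounds: 1.3…25 μm/a bracket r_corr ⇒ C2

C2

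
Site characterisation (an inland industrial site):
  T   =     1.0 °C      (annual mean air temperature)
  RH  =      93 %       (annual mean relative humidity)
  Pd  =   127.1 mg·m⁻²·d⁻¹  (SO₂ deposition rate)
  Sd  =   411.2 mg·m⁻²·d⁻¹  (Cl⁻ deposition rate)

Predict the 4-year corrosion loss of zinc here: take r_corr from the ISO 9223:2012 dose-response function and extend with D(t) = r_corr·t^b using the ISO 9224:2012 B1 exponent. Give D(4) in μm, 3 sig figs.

zinc: f(T) = +0.038·(T−10) [T≤10 °C] = -0.3420
  SO₂ term: 0.0129·127.1^0.44·exp(0.046·93-0.3420) = 5.569
  Sd branch = 0.0175·Sd^0.57·e^(0.008·RH+0.085·T) = 1.239 μm/a
  r_corr = 5.569 + 1.239 = 6.808 μm/a
Power-law: D(4) = r_corr · 4^0.813
  D(4) = 6.808 × 4^0.813 = 6.808 × 3.087 = 21.01 μm

D(4) = 21.0 μm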